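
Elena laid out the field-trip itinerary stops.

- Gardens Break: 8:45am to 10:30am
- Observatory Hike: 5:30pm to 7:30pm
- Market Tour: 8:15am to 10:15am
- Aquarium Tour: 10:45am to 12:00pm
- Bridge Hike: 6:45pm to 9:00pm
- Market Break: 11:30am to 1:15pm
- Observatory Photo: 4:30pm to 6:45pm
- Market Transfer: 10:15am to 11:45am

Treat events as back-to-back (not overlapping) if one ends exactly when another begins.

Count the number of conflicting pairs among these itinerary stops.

7

Two intervals overlap when each starts before the other ends.
Sorted by start: Market Tour, Gardens Break, Market Transfer, Aquarium Tour, Market Break, Observatory Photo, Observatory Hike, Bridge Hike.
Gardens Break starts before Market Tour ends → Market Tour and Gardens Break overlap.
Market Transfer starts exactly when Market Tour ends (back-to-back, no overlap), so Market Tour has no further overlaps.
Market Transfer starts before Gardens Break ends → Gardens Break and Market Transfer overlap.
Aquarium Tour starts after Gardens Break ends, so Gardens Break has no further overlaps.
Aquarium Tour starts before Market Transfer ends → Market Transfer and Aquarium Tour overlap.
Market Break starts before Market Transfer ends → Market Transfer and Market Break overlap.
Observatory Photo starts after Market Transfer ends, so Market Transfer has no further overlaps.
Market Break starts before Aquarium Tour ends → Aquarium Tour and Market Break overlap.
Observatory Photo starts after Aquarium Tour ends, so Aquarium Tour has no further overlaps.
Observatory Photo starts after Market Break ends, so Market Break has no further overlaps.
Observatory Hike starts before Observatory Photo ends → Observatory Photo and Observatory Hike overlap.
Bridge Hike starts exactly when Observatory Photo ends (back-to-back, no overlap).
Bridge Hike starts before Observatory Hike ends → Observatory Hike and Bridge Hike overlap.
Overlapping pairs: Aquarium Tour & Market Break, Aquarium Tour & Market Transfer, Bridge Hike & Observatory Hike, Gardens Break & Market Tour, Gardens Break & Market Transfer, Market Break & Market Transfer, Observatory Hike & Observatory Photo — 7 in total.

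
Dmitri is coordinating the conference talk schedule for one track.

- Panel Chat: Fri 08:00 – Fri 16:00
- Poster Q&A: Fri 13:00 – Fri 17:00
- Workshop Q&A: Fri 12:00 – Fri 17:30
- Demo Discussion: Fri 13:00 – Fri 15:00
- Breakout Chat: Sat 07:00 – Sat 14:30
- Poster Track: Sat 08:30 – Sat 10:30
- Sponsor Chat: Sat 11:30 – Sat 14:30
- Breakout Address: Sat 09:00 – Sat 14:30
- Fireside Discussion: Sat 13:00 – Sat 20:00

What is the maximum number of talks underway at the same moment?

Sweep the timeline, counting +1 at each start and −1 at each end (ends before starts at a tie):
Fri 08:00 start Panel Chat → 1
Fri 12:00 start Workshop Q&A → 2
Fri 13:00 start Demo Discussion → 3
Fri 13:00 start Poster Q&A → 4
Fri 15:00 end Demo Discussion → 3
Fri 16:00 end Panel Chat → 2
Fri 17:00 end Poster Q&A → 1
Fri 17:30 end Workshop Q&A → 0
Sat 07:00 start Breakout Chat → 1
Sat 08:30 start Poster Track → 2
Sat 09:00 start Breakout Address → 3
Sat 10:30 end Poster Track → 2
Sat 11:30 start Sponsor Chat → 3
Sat 13:00 start Fireside Discussion → 4
Sat 14:30 end Breakout Address → 3
Sat 14:30 end Breakout Chat → 2
Sat 14:30 end Sponsor Chat → 1
Sat 20:00 end Fireside Discussion → 0
Peak is 4, at Fri 13:00 (Demo Discussion, Panel Chat, Poster Q&A, Workshop Q&A).

4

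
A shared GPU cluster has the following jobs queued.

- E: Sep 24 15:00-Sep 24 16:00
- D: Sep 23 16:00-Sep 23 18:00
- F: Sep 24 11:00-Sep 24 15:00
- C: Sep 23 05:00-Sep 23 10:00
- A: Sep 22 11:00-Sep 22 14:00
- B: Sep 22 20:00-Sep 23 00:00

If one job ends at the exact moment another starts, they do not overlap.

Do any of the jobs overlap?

Check each pair: they overlap iff neither finishes before the other starts.
Sorted by start: A, B, C, D, F, E.
B starts after A ends — done with A.
C starts after B ends — done with B.
D starts after C ends — done with C.
F starts after D ends — done with D.
E starts exactly when F ends (back-to-back, no overlap).
Every pair is clear; the schedule has no overlaps.

No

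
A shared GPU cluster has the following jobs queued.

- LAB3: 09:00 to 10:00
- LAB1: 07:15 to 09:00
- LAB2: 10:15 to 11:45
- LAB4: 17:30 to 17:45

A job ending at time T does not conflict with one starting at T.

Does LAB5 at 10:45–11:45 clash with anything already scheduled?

LAB1: ends 09:00 at or before LAB5 starts 10:45 → clear.
LAB3: ends 10:00 at or before LAB5 starts 10:45 → clear.
LAB2: starts 10:15 before LAB5 ends 11:45, and ends 11:45 after LAB5 starts 10:45 → overlap.
LAB4: starts 17:30 at or after LAB5 ends 11:45 → clear.
LAB5 overlaps LAB2.

Yes — it overlaps LAB2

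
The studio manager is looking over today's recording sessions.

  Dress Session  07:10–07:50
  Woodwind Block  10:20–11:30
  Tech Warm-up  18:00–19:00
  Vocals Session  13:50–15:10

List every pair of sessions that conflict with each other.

no conflicts

Sorted by start: Dress Session, Woodwind Block, Vocals Session, Tech Warm-up.
Woodwind Block starts after Dress Session ends, so Dress Session has no further overlaps.
Vocals Session starts after Woodwind Block ends, so Woodwind Block has no further overlaps.
Tech Warm-up starts after Vocals Session ends.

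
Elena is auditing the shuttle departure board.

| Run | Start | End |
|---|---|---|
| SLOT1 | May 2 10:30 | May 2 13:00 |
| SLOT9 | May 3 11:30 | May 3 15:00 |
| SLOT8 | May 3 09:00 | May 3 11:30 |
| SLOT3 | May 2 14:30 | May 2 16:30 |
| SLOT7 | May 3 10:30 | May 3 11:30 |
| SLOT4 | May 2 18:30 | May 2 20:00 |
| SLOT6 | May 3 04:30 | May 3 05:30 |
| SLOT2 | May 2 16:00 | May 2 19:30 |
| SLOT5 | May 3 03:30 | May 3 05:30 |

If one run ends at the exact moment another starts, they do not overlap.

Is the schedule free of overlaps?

Check each pair: they overlap iff neither finishes before the other starts.
Sorted by start: SLOT1, SLOT3, SLOT2, SLOT4, SLOT5, SLOT6, SLOT8, SLOT7, SLOT9.
SLOT3 starts after SLOT1 ends, so SLOT1 has no further overlaps.
SLOT2 starts before SLOT3 ends → SLOT3 and SLOT2 overlap.
That's a conflict, so the schedule is not conflict-free.

No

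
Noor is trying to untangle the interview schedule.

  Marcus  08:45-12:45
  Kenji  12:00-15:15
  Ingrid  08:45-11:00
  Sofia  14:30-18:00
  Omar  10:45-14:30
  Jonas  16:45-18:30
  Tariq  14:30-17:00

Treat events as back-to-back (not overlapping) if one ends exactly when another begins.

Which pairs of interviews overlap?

Sorted by start: Ingrid, Marcus, Omar, Kenji, Sofia, Tariq, Jonas.
Marcus starts before Ingrid ends → Ingrid and Marcus overlap.
Omar starts before Ingrid ends → Ingrid and Omar overlap.
Kenji starts after Ingrid ends, so nothing later overlaps Ingrid either.
Omar starts before Marcus ends → Marcus and Omar overlap.
Kenji starts before Marcus ends → Marcus and Kenji overlap.
Sofia starts after Marcus ends, so nothing later overlaps Marcus either.
Kenji starts before Omar ends → Omar and Kenji overlap.
Sofia starts exactly when Omar ends (back-to-back, no overlap), so nothing later overlaps Omar either.
Sofia starts before Kenji ends → Kenji and Sofia overlap.
Tariq starts before Kenji ends → Kenji and Tariq overlap.
Jonas starts after Kenji ends.
Tariq starts before Sofia ends → Sofia and Tariq overlap.
Jonas starts before Sofia ends → Sofia and Jonas overlap.
Jonas starts before Tariq ends → Tariq and Jonas overlap.

Ingrid & Marcus, Ingrid & Omar, Jonas & Sofia, Jonas & Tariq, Kenji & Marcus, Kenji & Omar, Kenji & Sofia, Kenji & Tariq, Marcus & Omar, Sofia & Tariq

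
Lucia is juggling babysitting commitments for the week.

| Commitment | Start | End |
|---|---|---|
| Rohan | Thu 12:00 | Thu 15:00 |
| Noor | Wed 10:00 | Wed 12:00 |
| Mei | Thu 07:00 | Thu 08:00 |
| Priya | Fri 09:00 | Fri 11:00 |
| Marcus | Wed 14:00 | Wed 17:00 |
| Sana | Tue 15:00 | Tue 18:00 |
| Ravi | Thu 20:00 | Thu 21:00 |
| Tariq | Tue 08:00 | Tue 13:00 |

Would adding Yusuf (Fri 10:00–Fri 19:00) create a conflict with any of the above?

Tariq: ends Tue 13:00 at or before Yusuf starts Fri 10:00 → clear.
Sana: ends Tue 18:00 at or before Yusuf starts Fri 10:00 → clear.
Noor: ends Wed 12:00 at or before Yusuf starts Fri 10:00 → clear.
Marcus: ends Wed 17:00 at or before Yusuf starts Fri 10:00 → clear.
Mei: ends Thu 08:00 at or before Yusuf starts Fri 10:00 → clear.
Rohan: ends Thu 15:00 at or before Yusuf starts Fri 10:00 → clear.
Ravi: ends Thu 21:00 at or before Yusuf starts Fri 10:00 → clear.
Priya: starts Fri 09:00 before Yusuf ends Fri 19:00, and ends Fri 11:00 after Yusuf starts Fri 10:00 → overlap.
Yusuf overlaps Priya.

Yes — it overlaps Priya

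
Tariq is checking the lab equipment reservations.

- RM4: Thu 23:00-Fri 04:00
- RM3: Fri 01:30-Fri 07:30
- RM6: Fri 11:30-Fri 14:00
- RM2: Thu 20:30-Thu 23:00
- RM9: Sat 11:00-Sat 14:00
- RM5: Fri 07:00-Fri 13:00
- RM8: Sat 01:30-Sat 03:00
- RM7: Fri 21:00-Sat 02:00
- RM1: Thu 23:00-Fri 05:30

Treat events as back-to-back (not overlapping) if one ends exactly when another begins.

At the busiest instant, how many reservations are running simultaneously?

Sort all start/end points and keep a running count:
Thu 20:30 start RM2 → 1
Thu 23:00 end RM2 → 0
Thu 23:00 start RM1 → 1
Thu 23:00 start RM4 → 2
Fri 01:30 start RM3 → 3
Fri 04:00 end RM4 → 2
Fri 05:30 end RM1 → 1
Fri 07:00 start RM5 → 2
Fri 07:30 end RM3 → 1
Fri 11:30 start RM6 → 2
Fri 13:00 end RM5 → 1
Fri 14:00 end RM6 → 0
Fri 21:00 start RM7 → 1
Sat 01:30 start RM8 → 2
Sat 02:00 end RM7 → 1
Sat 03:00 end RM8 → 0
Sat 11:00 start RM9 → 1
Sat 14:00 end RM9 → 0
Peak is 3, at Fri 01:30 (RM1, RM3, RM4).

3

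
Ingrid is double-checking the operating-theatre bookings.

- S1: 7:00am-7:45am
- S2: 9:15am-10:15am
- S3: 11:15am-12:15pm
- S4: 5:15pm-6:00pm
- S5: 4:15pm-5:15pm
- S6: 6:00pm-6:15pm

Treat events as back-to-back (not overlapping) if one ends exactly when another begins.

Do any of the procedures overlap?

Check each pair: they overlap iff neither finishes before the other starts.
Sorted by start: S1, S2, S3, S5, S4, S6.
S2 starts after S1 ends — done with S1.
S3 starts after S2 ends — done with S2.
S5 starts after S3 ends — done with S3.
S4 starts exactly when S5 ends (back-to-back, no overlap) — done with S5.
S6 starts exactly when S4 ends (back-to-back, no overlap).
Every pair is clear; the schedule has no overlaps.

No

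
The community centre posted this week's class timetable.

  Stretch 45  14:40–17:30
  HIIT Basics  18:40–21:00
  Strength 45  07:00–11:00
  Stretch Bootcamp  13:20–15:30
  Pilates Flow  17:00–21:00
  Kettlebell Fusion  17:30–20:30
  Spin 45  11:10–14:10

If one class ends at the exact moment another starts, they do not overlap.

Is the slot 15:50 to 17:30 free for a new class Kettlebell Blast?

Strength 45: ends 11:00 at or before Kettlebell Blast starts 15:50 → clear.
Spin 45: ends 14:10 at or before Kettlebell Blast starts 15:50 → clear.
Stretch Bootcamp: ends 15:30 at or before Kettlebell Blast starts 15:50 → clear.
Stretch 45: starts 14:40 before Kettlebell Blast ends 17:30, and ends 17:30 after Kettlebell Blast starts 15:50 → overlap.
Pilates Flow: starts 17:00 before Kettlebell Blast ends 17:30, and ends 21:00 after Kettlebell Blast starts 15:50 → overlap.
Kettlebell Fusion: starts 17:30 at or after Kettlebell Blast ends 17:30 → clear.
HIIT Basics: starts 18:40 at or after Kettlebell Blast ends 17:30 → clear.
Kettlebell Blast overlaps Stretch 45, Pilates Flow.

No — it overlaps Pilates Flow, Stretch 45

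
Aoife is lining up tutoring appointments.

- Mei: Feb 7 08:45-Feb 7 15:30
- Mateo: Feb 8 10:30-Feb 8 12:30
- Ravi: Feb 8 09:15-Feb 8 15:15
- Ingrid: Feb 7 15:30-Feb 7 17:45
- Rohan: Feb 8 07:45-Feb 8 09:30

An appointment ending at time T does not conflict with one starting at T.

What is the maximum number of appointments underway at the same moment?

Walk through starts and ends in time order (an end at T is processed before a start at T):
Feb 7 08:45 start Mei → 1
Feb 7 15:30 end Mei → 0
Feb 7 15:30 start Ingrid → 1
Feb 7 17:45 end Ingrid → 0
Feb 8 07:45 start Rohan → 1
Feb 8 09:15 start Ravi → 2
Feb 8 09:30 end Rohan → 1
Feb 8 10:30 start Mateo → 2
Feb 8 12:30 end Mateo → 1
Feb 8 15:15 end Ravi → 0
Peak is 2, at Feb 8 09:15 (Ravi, Rohan).

2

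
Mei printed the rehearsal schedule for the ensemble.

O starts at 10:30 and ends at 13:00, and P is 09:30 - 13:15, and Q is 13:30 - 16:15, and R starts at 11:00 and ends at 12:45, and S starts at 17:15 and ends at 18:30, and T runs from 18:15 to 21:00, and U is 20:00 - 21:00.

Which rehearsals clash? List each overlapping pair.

O & P, O & R, P & R, S & T, T & U

Two intervals overlap when each starts before the other ends.
Sorted by start: P, O, R, Q, S, T, U.
O starts before P ends → P and O overlap.
R starts before P ends → P and R overlap.
Q starts after P ends — done with P.
R starts before O ends → O and R overlap.
Q starts after O ends — done with O.
Q starts after R ends — done with R.
S starts after Q ends — done with Q.
T starts before S ends → S and T overlap.
U starts after S ends.
U starts before T ends → T and U overlap.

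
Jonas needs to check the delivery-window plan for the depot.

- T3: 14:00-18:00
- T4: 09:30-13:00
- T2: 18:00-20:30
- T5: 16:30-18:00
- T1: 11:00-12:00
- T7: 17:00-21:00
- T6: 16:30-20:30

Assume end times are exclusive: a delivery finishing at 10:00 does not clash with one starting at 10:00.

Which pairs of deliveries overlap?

Check each pair: they overlap iff neither finishes before the other starts.
Sorted by start: T4, T1, T3, T5, T6, T7, T2.
T1 starts before T4 ends → T4 and T1 overlap.
T3 starts after T4 ends; T4 is clear from here.
T3 starts after T1 ends; T1 is clear from here.
T5 starts before T3 ends → T3 and T5 overlap.
T6 starts before T3 ends → T3 and T6 overlap.
T7 starts before T3 ends → T3 and T7 overlap.
T2 starts exactly when T3 ends (back-to-back, no overlap).
T6 starts before T5 ends → T5 and T6 overlap.
T7 starts before T5 ends → T5 and T7 overlap.
T2 starts exactly when T5 ends (back-to-back, no overlap).
T7 starts before T6 ends → T6 and T7 overlap.
T2 starts before T6 ends → T6 and T2 overlap.
T2 starts before T7 ends → T7 and T2 overlap.

T1 & T4, T2 & T6, T2 & T7, T3 & T5, T3 & T6, T3 & T7, T5 & T6, T5 & T7, T6 & T7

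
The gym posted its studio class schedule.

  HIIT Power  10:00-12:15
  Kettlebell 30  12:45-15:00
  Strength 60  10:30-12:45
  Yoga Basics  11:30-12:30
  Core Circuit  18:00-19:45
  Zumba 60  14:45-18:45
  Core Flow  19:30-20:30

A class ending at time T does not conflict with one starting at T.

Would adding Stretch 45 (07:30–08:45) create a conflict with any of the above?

HIIT Power: starts 10:00 at or after Stretch 45 ends 08:45 → clear.
Strength 60: starts 10:30 at or after Stretch 45 ends 08:45 → clear.
Yoga Basics: starts 11:30 at or after Stretch 45 ends 08:45 → clear.
Kettlebell 30: starts 12:45 at or after Stretch 45 ends 08:45 → clear.
Zumba 60: starts 14:45 at or after Stretch 45 ends 08:45 → clear.
Core Circuit: starts 18:00 at or after Stretch 45 ends 08:45 → clear.
Core Flow: starts 19:30 at or after Stretch 45 ends 08:45 → clear.

No — it doesn't clash with anything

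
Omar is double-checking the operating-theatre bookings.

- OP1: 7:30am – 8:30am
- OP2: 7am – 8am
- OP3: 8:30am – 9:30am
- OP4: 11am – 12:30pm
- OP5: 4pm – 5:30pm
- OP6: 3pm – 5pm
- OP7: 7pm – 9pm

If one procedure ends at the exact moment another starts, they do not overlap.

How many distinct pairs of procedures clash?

2

Sorted by start: OP2, OP1, OP3, OP4, OP6, OP5, OP7.
OP1 starts before OP2 ends → OP2 and OP1 overlap.
OP3 starts after OP2 ends — done with OP2.
OP3 starts exactly when OP1 ends (back-to-back, no overlap) — done with OP1.
OP4 starts after OP3 ends — done with OP3.
OP6 starts after OP4 ends — done with OP4.
OP5 starts before OP6 ends → OP6 and OP5 overlap.
OP7 starts after OP6 ends.
OP7 starts after OP5 ends.
Overlapping pairs: OP1 & OP2, OP5 & OP6 — 2 in total.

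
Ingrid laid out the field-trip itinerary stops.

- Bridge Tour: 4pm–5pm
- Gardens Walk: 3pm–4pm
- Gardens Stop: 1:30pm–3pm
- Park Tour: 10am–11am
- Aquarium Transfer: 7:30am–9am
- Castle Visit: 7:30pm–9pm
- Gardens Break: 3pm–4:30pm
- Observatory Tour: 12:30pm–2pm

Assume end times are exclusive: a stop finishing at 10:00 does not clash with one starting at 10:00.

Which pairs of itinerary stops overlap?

Bridge Tour & Gardens Break, Gardens Break & Gardens Walk, Gardens Stop & Observatory Tour

Sorted by start: Aquarium Transfer, Park Tour, Observatory Tour, Gardens Stop, Gardens Walk, Gardens Break, Bridge Tour, Castle Visit.
Park Tour starts after Aquarium Transfer ends; Aquarium Transfer is clear from here.
Observatory Tour starts after Park Tour ends; Park Tour is clear from here.
Gardens Stop starts before Observatory Tour ends → Observatory Tour and Gardens Stop overlap.
Gardens Walk starts after Observatory Tour ends; Observatory Tour is clear from here.
Gardens Walk starts exactly when Gardens Stop ends (back-to-back, no overlap); Gardens Stop is clear from here.
Gardens Break starts before Gardens Walk ends → Gardens Walk and Gardens Break overlap.
Bridge Tour starts exactly when Gardens Walk ends (back-to-back, no overlap); Gardens Walk is clear from here.
Bridge Tour starts before Gardens Break ends → Gardens Break and Bridge Tour overlap.
Castle Visit starts after Gardens Break ends.
Castle Visit starts after Bridge Tour ends.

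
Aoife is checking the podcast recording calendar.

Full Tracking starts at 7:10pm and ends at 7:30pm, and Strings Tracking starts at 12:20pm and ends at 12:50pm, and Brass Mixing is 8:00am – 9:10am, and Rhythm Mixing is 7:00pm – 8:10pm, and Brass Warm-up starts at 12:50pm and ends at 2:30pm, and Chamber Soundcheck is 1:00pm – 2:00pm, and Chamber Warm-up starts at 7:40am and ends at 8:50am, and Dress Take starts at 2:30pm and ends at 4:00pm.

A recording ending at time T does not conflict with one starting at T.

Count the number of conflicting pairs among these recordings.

3

Sorted by start: Chamber Warm-up, Brass Mixing, Strings Tracking, Brass Warm-up, Chamber Soundcheck, Dress Take, Rhythm Mixing, Full Tracking.
Brass Mixing starts before Chamber Warm-up ends → Chamber Warm-up and Brass Mixing overlap.
Strings Tracking starts after Chamber Warm-up ends, so nothing later overlaps Chamber Warm-up either.
Strings Tracking starts after Brass Mixing ends, so nothing later overlaps Brass Mixing either.
Brass Warm-up starts exactly when Strings Tracking ends (back-to-back, no overlap), so nothing later overlaps Strings Tracking either.
Chamber Soundcheck starts before Brass Warm-up ends → Brass Warm-up and Chamber Soundcheck overlap.
Dress Take starts exactly when Brass Warm-up ends (back-to-back, no overlap), so nothing later overlaps Brass Warm-up either.
Dress Take starts after Chamber Soundcheck ends, so nothing later overlaps Chamber Soundcheck either.
Rhythm Mixing starts after Dress Take ends, so nothing later overlaps Dress Take either.
Full Tracking starts before Rhythm Mixing ends → Rhythm Mixing and Full Tracking overlap.
Overlapping pairs: Brass Mixing & Chamber Warm-up, Brass Warm-up & Chamber Soundcheck, Full Tracking & Rhythm Mixing — 3 in total.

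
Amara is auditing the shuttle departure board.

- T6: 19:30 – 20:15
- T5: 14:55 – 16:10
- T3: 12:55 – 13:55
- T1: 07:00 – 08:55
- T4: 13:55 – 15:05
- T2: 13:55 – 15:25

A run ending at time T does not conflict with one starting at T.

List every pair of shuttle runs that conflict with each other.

T2 & T4, T2 & T5, T4 & T5

Sorted by start: T1, T3, T2, T4, T5, T6.
T3 starts after T1 ends; T1 is clear from here.
T2 starts exactly when T3 ends (back-to-back, no overlap); T3 is clear from here.
T4 starts before T2 ends → T2 and T4 overlap.
T5 starts before T2 ends → T2 and T5 overlap.
T6 starts after T2 ends.
T5 starts before T4 ends → T4 and T5 overlap.
T6 starts after T4 ends.
T6 starts after T5 ends.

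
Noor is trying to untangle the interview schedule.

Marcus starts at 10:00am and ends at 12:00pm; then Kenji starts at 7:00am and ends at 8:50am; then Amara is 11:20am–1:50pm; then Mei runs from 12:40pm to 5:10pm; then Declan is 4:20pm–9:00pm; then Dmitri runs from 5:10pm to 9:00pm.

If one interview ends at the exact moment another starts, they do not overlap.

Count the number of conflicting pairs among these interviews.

Sorted by start: Kenji, Marcus, Amara, Mei, Declan, Dmitri.
Marcus starts after Kenji ends, so nothing later overlaps Kenji either.
Amara starts before Marcus ends → Marcus and Amara overlap.
Mei starts after Marcus ends, so nothing later overlaps Marcus either.
Mei starts before Amara ends → Amara and Mei overlap.
Declan starts after Amara ends, so nothing later overlaps Amara either.
Declan starts before Mei ends → Mei and Declan overlap.
Dmitri starts exactly when Mei ends (back-to-back, no overlap).
Dmitri starts before Declan ends → Declan and Dmitri overlap.
Overlapping pairs: Amara & Marcus, Amara & Mei, Declan & Dmitri, Declan & Mei — 4 in total.

4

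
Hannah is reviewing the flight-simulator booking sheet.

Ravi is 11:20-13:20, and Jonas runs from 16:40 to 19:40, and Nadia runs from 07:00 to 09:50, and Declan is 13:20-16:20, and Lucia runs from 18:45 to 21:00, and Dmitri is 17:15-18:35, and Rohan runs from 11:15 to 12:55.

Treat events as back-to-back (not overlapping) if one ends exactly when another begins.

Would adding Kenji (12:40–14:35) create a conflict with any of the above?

Nadia: ends 09:50 at or before Kenji starts 12:40 → clear.
Rohan: starts 11:15 before Kenji ends 14:35, and ends 12:55 after Kenji starts 12:40 → overlap.
Ravi: starts 11:20 before Kenji ends 14:35, and ends 13:20 after Kenji starts 12:40 → overlap.
Declan: starts 13:20 before Kenji ends 14:35, and ends 16:20 after Kenji starts 12:40 → overlap.
Jonas: starts 16:40 at or after Kenji ends 14:35 → clear.
Dmitri: starts 17:15 at or after Kenji ends 14:35 → clear.
Lucia: starts 18:45 at or after Kenji ends 14:35 → clear.
Kenji overlaps Ravi, Declan, Rohan.

Yes — it overlaps Declan, Ravi, Rohan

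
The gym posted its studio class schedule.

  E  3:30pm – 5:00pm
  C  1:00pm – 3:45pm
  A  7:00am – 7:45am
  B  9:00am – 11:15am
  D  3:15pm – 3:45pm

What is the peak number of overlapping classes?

3

Walk through starts and ends in time order (an end at T is processed before a start at T):
7:00am start A → 1
7:45am end A → 0
9:00am start B → 1
11:15am end B → 0
1:00pm start C → 1
3:15pm start D → 2
3:30pm start E → 3
3:45pm end C → 2
3:45pm end D → 1
5:00pm end E → 0
Peak is 3, at 3:30pm (C, D, E).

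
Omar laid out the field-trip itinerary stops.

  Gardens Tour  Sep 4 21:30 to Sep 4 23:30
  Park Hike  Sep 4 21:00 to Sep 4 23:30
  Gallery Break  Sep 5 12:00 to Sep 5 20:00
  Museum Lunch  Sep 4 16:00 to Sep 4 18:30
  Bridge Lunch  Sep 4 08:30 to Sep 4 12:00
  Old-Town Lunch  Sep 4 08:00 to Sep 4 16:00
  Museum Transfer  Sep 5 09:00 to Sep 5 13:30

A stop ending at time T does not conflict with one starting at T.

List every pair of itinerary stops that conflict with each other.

Bridge Lunch & Old-Town Lunch, Gallery Break & Museum Transfer, Gardens Tour & Park Hike

Sorted by start: Old-Town Lunch, Bridge Lunch, Museum Lunch, Park Hike, Gardens Tour, Museum Transfer, Gallery Break.
Bridge Lunch starts before Old-Town Lunch ends → Old-Town Lunch and Bridge Lunch overlap.
Museum Lunch starts exactly when Old-Town Lunch ends (back-to-back, no overlap) — done with Old-Town Lunch.
Museum Lunch starts after Bridge Lunch ends — done with Bridge Lunch.
Park Hike starts after Museum Lunch ends — done with Museum Lunch.
Gardens Tour starts before Park Hike ends → Park Hike and Gardens Tour overlap.
Museum Transfer starts after Park Hike ends — done with Park Hike.
Museum Transfer starts after Gardens Tour ends — done with Gardens Tour.
Gallery Break starts before Museum Transfer ends → Museum Transfer and Gallery Break overlap.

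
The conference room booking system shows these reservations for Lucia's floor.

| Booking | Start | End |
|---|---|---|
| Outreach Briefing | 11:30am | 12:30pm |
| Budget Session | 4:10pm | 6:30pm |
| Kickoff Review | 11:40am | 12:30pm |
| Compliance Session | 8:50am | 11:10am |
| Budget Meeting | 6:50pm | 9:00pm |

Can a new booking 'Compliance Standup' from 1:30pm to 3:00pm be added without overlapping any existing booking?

Compliance Session: ends 11:10am at or before Compliance Standup starts 1:30pm → clear.
Outreach Briefing: ends 12:30pm at or before Compliance Standup starts 1:30pm → clear.
Kickoff Review: ends 12:30pm at or before Compliance Standup starts 1:30pm → clear.
Budget Session: starts 4:10pm at or after Compliance Standup ends 3:00pm → clear.
Budget Meeting: starts 6:50pm at or after Compliance Standup ends 3:00pm → clear.

Yes — the slot is free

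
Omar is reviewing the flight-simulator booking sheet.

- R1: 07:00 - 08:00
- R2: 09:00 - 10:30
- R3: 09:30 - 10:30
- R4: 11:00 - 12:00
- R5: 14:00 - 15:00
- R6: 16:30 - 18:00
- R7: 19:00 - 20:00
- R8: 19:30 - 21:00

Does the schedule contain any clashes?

Check each pair: they overlap iff neither finishes before the other starts.
Sorted by start: R1, R2, R3, R4, R5, R6, R7, R8.
R2 starts after R1 ends; R1 is clear from here.
R3 starts before R2 ends → R2 and R3 overlap.
That's a conflict, so the schedule is not conflict-free.

Yes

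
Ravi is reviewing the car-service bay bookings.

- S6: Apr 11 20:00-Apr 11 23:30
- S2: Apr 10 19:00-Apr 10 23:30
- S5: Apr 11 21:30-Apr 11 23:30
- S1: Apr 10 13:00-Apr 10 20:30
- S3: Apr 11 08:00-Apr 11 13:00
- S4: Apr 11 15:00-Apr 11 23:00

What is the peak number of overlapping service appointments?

3

Walk through starts and ends in time order (an end at T is processed before a start at T):
Apr 10 13:00 start S1 → 1
Apr 10 19:00 start S2 → 2
Apr 10 20:30 end S1 → 1
Apr 10 23:30 end S2 → 0
Apr 11 08:00 start S3 → 1
Apr 11 13:00 end S3 → 0
Apr 11 15:00 start S4 → 1
Apr 11 20:00 start S6 → 2
Apr 11 21:30 start S5 → 3
Apr 11 23:00 end S4 → 2
Apr 11 23:30 end S5 → 1
Apr 11 23:30 end S6 → 0
Peak is 3, at Apr 11 21:30 (S4, S5, S6).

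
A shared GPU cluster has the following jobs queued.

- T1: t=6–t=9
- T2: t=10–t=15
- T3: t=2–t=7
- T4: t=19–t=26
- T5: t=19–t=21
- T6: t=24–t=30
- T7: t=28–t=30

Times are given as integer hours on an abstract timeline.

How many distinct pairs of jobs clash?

Sorted by start: T3, T1, T2, T4, T5, T6, T7.
T1 starts before T3 ends → T3 and T1 overlap.
T2 starts after T3 ends, so T3 has no further overlaps.
T2 starts after T1 ends, so T1 has no further overlaps.
T4 starts after T2 ends, so T2 has no further overlaps.
T5 starts before T4 ends → T4 and T5 overlap.
T6 starts before T4 ends → T4 and T6 overlap.
T7 starts after T4 ends.
T6 starts after T5 ends, so T5 has no further overlaps.
T7 starts before T6 ends → T6 and T7 overlap.
Overlapping pairs: T1 & T3, T4 & T5, T4 & T6, T6 & T7 — 4 in total.

4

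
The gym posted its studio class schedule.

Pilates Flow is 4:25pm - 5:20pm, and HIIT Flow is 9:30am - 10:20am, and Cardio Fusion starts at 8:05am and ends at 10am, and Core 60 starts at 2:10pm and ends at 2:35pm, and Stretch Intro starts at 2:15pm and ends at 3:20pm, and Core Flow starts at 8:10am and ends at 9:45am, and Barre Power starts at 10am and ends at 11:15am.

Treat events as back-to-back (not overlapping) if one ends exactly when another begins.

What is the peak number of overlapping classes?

3

Sweep the timeline, counting +1 at each start and −1 at each end (ends before starts at a tie):
8:05am start Cardio Fusion → 1
8:10am start Core Flow → 2
9:30am start HIIT Flow → 3
9:45am end Core Flow → 2
10am end Cardio Fusion → 1
10am start Barre Power → 2
10:20am end HIIT Flow → 1
11:15am end Barre Power → 0
2:10pm start Core 60 → 1
2:15pm start Stretch Intro → 2
2:35pm end Core 60 → 1
3:20pm end Stretch Intro → 0
4:25pm start Pilates Flow → 1
5:20pm end Pilates Flow → 0
Peak is 3, at 9:30am (Cardio Fusion, Core Flow, HIIT Flow).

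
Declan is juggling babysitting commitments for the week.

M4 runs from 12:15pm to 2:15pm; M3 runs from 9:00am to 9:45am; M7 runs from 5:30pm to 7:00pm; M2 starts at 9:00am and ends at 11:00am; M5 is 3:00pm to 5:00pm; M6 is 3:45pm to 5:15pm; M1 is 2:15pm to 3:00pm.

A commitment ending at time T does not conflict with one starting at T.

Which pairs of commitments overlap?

M2 & M3, M5 & M6

Sorted by start: M2, M3, M4, M1, M5, M6, M7.
M3 starts before M2 ends → M2 and M3 overlap.
M4 starts after M2 ends; M2 is clear from here.
M4 starts after M3 ends; M3 is clear from here.
M1 starts exactly when M4 ends (back-to-back, no overlap); M4 is clear from here.
M5 starts exactly when M1 ends (back-to-back, no overlap); M1 is clear from here.
M6 starts before M5 ends → M5 and M6 overlap.
M7 starts after M5 ends.
M7 starts after M6 ends.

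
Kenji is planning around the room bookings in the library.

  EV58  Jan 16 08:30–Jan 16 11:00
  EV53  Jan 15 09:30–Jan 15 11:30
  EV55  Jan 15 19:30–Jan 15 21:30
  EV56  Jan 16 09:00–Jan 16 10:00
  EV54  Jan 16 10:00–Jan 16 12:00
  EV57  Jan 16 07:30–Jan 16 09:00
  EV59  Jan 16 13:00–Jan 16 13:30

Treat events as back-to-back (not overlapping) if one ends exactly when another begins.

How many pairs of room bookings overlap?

3

Sorted by start: EV53, EV55, EV57, EV58, EV56, EV54, EV59.
EV55 starts after EV53 ends, so EV53 has no further overlaps.
EV57 starts after EV55 ends, so EV55 has no further overlaps.
EV58 starts before EV57 ends → EV57 and EV58 overlap.
EV56 starts exactly when EV57 ends (back-to-back, no overlap), so EV57 has no further overlaps.
EV56 starts before EV58 ends → EV58 and EV56 overlap.
EV54 starts before EV58 ends → EV58 and EV54 overlap.
EV59 starts after EV58 ends.
EV54 starts exactly when EV56 ends (back-to-back, no overlap), so EV56 has no further overlaps.
EV59 starts after EV54 ends.
Overlapping pairs: EV54 & EV58, EV56 & EV58, EV57 & EV58 — 3 in total.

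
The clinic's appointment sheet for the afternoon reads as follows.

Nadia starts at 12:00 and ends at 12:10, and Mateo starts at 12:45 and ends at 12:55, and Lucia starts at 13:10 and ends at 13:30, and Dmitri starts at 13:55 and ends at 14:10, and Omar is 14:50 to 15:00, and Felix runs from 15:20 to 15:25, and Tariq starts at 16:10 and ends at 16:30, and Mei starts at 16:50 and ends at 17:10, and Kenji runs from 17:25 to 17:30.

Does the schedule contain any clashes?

No

Sorted by start: Nadia, Mateo, Lucia, Dmitri, Omar, Felix, Tariq, Mei, Kenji.
Mateo starts after Nadia ends, so nothing later overlaps Nadia either.
Lucia starts after Mateo ends, so nothing later overlaps Mateo either.
Dmitri starts after Lucia ends, so nothing later overlaps Lucia either.
Omar starts after Dmitri ends, so nothing later overlaps Dmitri either.
Felix starts after Omar ends, so nothing later overlaps Omar either.
Tariq starts after Felix ends, so nothing later overlaps Felix either.
Mei starts after Tariq ends, so nothing later overlaps Tariq either.
Kenji starts after Mei ends.
Every pair is clear; the schedule has no overlaps.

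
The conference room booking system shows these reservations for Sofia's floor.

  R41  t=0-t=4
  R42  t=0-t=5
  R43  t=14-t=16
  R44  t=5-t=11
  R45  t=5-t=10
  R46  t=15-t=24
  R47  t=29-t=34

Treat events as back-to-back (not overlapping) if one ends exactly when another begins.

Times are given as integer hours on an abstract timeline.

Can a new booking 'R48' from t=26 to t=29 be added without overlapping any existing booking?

R41: ends t=4 at or before R48 starts t=26 → clear.
R42: ends t=5 at or before R48 starts t=26 → clear.
R44: ends t=11 at or before R48 starts t=26 → clear.
R45: ends t=10 at or before R48 starts t=26 → clear.
R43: ends t=16 at or before R48 starts t=26 → clear.
R46: ends t=24 at or before R48 starts t=26 → clear.
R47: starts t=29 at or after R48 ends t=29 → clear.

Yes — the slot is free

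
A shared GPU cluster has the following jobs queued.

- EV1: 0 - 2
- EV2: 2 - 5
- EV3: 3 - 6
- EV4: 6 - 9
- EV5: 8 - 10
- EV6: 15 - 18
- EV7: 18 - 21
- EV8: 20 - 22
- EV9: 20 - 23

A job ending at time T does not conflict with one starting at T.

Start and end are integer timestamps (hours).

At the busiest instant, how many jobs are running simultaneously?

Walk through starts and ends in time order (an end at T is processed before a start at T):
0 start EV1 → 1
2 end EV1 → 0
2 start EV2 → 1
3 start EV3 → 2
5 end EV2 → 1
6 end EV3 → 0
6 start EV4 → 1
8 start EV5 → 2
9 end EV4 → 1
10 end EV5 → 0
15 start EV6 → 1
18 end EV6 → 0
18 start EV7 → 1
20 start EV8 → 2
20 start EV9 → 3
21 end EV7 → 2
22 end EV8 → 1
23 end EV9 → 0
Peak is 3, at 20 (EV7, EV8, EV9).

3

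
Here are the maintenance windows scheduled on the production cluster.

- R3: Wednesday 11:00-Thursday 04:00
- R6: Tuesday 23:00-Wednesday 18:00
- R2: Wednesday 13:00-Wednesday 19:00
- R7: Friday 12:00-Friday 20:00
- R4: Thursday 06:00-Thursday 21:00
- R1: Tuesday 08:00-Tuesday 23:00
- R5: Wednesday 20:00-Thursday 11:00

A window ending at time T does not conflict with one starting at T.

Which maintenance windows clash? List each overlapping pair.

Sorted by start: R1, R6, R3, R2, R5, R4, R7.
R6 starts exactly when R1 ends (back-to-back, no overlap), so R1 has no further overlaps.
R3 starts before R6 ends → R6 and R3 overlap.
R2 starts before R6 ends → R6 and R2 overlap.
R5 starts after R6 ends, so R6 has no further overlaps.
R2 starts before R3 ends → R3 and R2 overlap.
R5 starts before R3 ends → R3 and R5 overlap.
R4 starts after R3 ends, so R3 has no further overlaps.
R5 starts after R2 ends, so R2 has no further overlaps.
R4 starts before R5 ends → R5 and R4 overlap.
R7 starts after R5 ends.
R7 starts after R4 ends.

R2 & R3, R2 & R6, R3 & R5, R3 & R6, R4 & R5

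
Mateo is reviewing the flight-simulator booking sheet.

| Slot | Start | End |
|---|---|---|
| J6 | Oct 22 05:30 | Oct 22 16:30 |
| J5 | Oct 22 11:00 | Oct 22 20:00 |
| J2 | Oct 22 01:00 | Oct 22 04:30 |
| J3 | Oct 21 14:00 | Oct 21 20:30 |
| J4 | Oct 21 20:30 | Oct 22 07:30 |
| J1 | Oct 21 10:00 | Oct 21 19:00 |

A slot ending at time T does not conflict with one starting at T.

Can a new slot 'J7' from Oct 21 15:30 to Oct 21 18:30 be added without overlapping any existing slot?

J1: starts Oct 21 10:00 before J7 ends Oct 21 18:30, and ends Oct 21 19:00 after J7 starts Oct 21 15:30 → overlap.
J3: starts Oct 21 14:00 before J7 ends Oct 21 18:30, and ends Oct 21 20:30 after J7 starts Oct 21 15:30 → overlap.
J4: starts Oct 21 20:30 at or after J7 ends Oct 21 18:30 → clear.
J2: starts Oct 22 01:00 at or after J7 ends Oct 21 18:30 → clear.
J6: starts Oct 22 05:30 at or after J7 ends Oct 21 18:30 → clear.
J5: starts Oct 22 11:00 at or after J7 ends Oct 21 18:30 → clear.
J7 overlaps J1, J3.

No — it overlaps J1, J3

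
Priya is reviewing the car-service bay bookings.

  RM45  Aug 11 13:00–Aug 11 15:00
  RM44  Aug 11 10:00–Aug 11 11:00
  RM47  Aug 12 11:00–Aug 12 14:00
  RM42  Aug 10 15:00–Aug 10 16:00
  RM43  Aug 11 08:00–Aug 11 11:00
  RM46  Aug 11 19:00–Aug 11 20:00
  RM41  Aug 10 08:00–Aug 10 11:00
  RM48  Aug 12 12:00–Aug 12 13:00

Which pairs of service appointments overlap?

RM43 & RM44, RM47 & RM48

Check each pair: they overlap iff neither finishes before the other starts.
Sorted by start: RM41, RM42, RM43, RM44, RM45, RM46, RM47, RM48.
RM42 starts after RM41 ends — done with RM41.
RM43 starts after RM42 ends — done with RM42.
RM44 starts before RM43 ends → RM43 and RM44 overlap.
RM45 starts after RM43 ends — done with RM43.
RM45 starts after RM44 ends — done with RM44.
RM46 starts after RM45 ends — done with RM45.
RM47 starts after RM46 ends — done with RM46.
RM48 starts before RM47 ends → RM47 and RM48 overlap.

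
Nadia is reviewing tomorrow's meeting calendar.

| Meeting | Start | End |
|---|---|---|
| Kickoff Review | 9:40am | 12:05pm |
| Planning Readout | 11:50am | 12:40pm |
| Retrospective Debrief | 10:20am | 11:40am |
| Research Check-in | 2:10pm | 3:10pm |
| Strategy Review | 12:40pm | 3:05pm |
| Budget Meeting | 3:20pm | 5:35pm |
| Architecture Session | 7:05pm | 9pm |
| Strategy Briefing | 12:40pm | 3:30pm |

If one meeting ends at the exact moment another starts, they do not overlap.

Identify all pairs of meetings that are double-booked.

Sorted by start: Kickoff Review, Retrospective Debrief, Planning Readout, Strategy Review, Strategy Briefing, Research Check-in, Budget Meeting, Architecture Session.
Retrospective Debrief starts before Kickoff Review ends → Kickoff Review and Retrospective Debrief overlap.
Planning Readout starts before Kickoff Review ends → Kickoff Review and Planning Readout overlap.
Strategy Review starts after Kickoff Review ends, so Kickoff Review has no further overlaps.
Planning Readout starts after Retrospective Debrief ends, so Retrospective Debrief has no further overlaps.
Strategy Review starts exactly when Planning Readout ends (back-to-back, no overlap), so Planning Readout has no further overlaps.
Strategy Briefing starts before Strategy Review ends → Strategy Review and Strategy Briefing overlap.
Research Check-in starts before Strategy Review ends → Strategy Review and Research Check-in overlap.
Budget Meeting starts after Strategy Review ends, so Strategy Review has no further overlaps.
Research Check-in starts before Strategy Briefing ends → Strategy Briefing and Research Check-in overlap.
Budget Meeting starts before Strategy Briefing ends → Strategy Briefing and Budget Meeting overlap.
Architecture Session starts after Strategy Briefing ends.
Budget Meeting starts after Research Check-in ends, so Research Check-in has no further overlaps.
Architecture Session starts after Budget Meeting ends.

Budget Meeting & Strategy Briefing, Kickoff Review & Planning Readout, Kickoff Review & Retrospective Debrief, Research Check-in & Strategy Briefing, Research Check-in & Strategy Review, Strategy Briefing & Strategy Review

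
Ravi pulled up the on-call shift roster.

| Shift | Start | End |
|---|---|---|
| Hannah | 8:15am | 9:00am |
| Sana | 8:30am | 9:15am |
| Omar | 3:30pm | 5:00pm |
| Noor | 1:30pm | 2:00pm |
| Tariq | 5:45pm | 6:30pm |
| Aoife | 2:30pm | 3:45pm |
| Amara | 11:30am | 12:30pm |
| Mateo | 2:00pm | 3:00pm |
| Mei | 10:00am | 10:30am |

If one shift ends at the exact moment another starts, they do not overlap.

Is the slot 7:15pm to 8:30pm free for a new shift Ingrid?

Yes — the slot is free

Hannah: ends 9:00am at or before Ingrid starts 7:15pm → clear.
Sana: ends 9:15am at or before Ingrid starts 7:15pm → clear.
Mei: ends 10:30am at or before Ingrid starts 7:15pm → clear.
Amara: ends 12:30pm at or before Ingrid starts 7:15pm → clear.
Noor: ends 2:00pm at or before Ingrid starts 7:15pm → clear.
Mateo: ends 3:00pm at or before Ingrid starts 7:15pm → clear.
Aoife: ends 3:45pm at or before Ingrid starts 7:15pm → clear.
Omar: ends 5:00pm at or before Ingrid starts 7:15pm → clear.
Tariq: ends 6:30pm at or before Ingrid starts 7:15pm → clear.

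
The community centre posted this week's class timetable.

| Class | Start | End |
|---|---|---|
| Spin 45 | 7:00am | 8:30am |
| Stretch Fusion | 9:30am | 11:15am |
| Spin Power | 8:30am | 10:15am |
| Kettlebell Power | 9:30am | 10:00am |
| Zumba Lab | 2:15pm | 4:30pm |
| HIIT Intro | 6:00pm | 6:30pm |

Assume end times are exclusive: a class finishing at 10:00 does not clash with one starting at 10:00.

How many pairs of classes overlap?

3

Sorted by start: Spin 45, Spin Power, Kettlebell Power, Stretch Fusion, Zumba Lab, HIIT Intro.
Spin Power starts exactly when Spin 45 ends (back-to-back, no overlap) — done with Spin 45.
Kettlebell Power starts before Spin Power ends → Spin Power and Kettlebell Power overlap.
Stretch Fusion starts before Spin Power ends → Spin Power and Stretch Fusion overlap.
Zumba Lab starts after Spin Power ends — done with Spin Power.
Stretch Fusion starts before Kettlebell Power ends → Kettlebell Power and Stretch Fusion overlap.
Zumba Lab starts after Kettlebell Power ends — done with Kettlebell Power.
Zumba Lab starts after Stretch Fusion ends — done with Stretch Fusion.
HIIT Intro starts after Zumba Lab ends.
Overlapping pairs: Kettlebell Power & Spin Power, Kettlebell Power & Stretch Fusion, Spin Power & Stretch Fusion — 3 in total.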